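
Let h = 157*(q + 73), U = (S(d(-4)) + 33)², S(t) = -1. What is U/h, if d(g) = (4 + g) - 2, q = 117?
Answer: 512/14915 ≈ 0.034328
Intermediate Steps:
d(g) = 2 + g
U = 1024 (U = (-1 + 33)² = 32² = 1024)
h = 29830 (h = 157*(117 + 73) = 157*190 = 29830)
U/h = 1024/29830 = 1024*(1/29830) = 512/14915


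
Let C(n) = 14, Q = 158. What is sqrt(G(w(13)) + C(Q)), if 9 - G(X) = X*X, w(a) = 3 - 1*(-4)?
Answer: I*sqrt(26) ≈ 5.099*I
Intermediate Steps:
w(a) = 7 (w(a) = 3 + 4 = 7)
G(X) = 9 - X**2 (G(X) = 9 - X*X = 9 - X**2)
sqrt(G(w(13)) + C(Q)) = sqrt((9 - 1*7**2) + 14) = sqrt((9 - 1*49) + 14) = sqrt((9 - 49) + 14) = sqrt(-40 + 14) = sqrt(-26) = I*sqrt(26)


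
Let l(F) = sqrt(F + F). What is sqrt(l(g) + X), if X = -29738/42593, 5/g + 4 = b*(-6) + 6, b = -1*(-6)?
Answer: sqrt(-366056253226 + 30840782033*I*sqrt(85))/724081 ≈ 0.30486 + 0.88946*I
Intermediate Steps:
b = 6
g = -5/34 (g = 5/(-4 + (6*(-6) + 6)) = 5/(-4 + (-36 + 6)) = 5/(-4 - 30) = 5/(-34) = 5*(-1/34) = -5/34 ≈ -0.14706)
X = -29738/42593 (X = -29738*1/42593 = -29738/42593 ≈ -0.69819)
l(F) = sqrt(2)*sqrt(F) (l(F) = sqrt(2*F) = sqrt(2)*sqrt(F))
sqrt(l(g) + X) = sqrt(sqrt(2)*sqrt(-5/34) - 29738/42593) = sqrt(sqrt(2)*(I*sqrt(170)/34) - 29738/42593) = sqrt(I*sqrt(85)/17 - 29738/42593) = sqrt(-29738/42593 + I*sqrt(85)/17)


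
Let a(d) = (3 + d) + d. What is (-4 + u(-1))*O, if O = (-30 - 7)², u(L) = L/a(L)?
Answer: -6845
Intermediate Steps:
a(d) = 3 + 2*d
u(L) = L/(3 + 2*L)
O = 1369 (O = (-37)² = 1369)
(-4 + u(-1))*O = (-4 - 1/(3 + 2*(-1)))*1369 = (-4 - 1/(3 - 2))*1369 = (-4 - 1/1)*1369 = (-4 - 1*1)*1369 = (-4 - 1)*1369 = -5*1369 = -6845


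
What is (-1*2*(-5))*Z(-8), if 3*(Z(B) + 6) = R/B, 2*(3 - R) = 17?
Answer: -1385/24 ≈ -57.708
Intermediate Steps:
R = -11/2 (R = 3 - ½*17 = 3 - 17/2 = -11/2 ≈ -5.5000)
Z(B) = -6 - 11/(6*B) (Z(B) = -6 + (-11/(2*B))/3 = -6 - 11/(6*B))
(-1*2*(-5))*Z(-8) = (-1*2*(-5))*(-6 - 11/6/(-8)) = (-2*(-5))*(-6 - 11/6*(-⅛)) = 10*(-6 + 11/48) = 10*(-277/48) = -1385/24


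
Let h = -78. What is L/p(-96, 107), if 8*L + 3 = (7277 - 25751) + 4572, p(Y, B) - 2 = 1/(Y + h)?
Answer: -1209735/1388 ≈ -871.57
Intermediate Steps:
p(Y, B) = 2 + 1/(-78 + Y) (p(Y, B) = 2 + 1/(Y - 78) = 2 + 1/(-78 + Y))
L = -13905/8 (L = -3/8 + ((7277 - 25751) + 4572)/8 = -3/8 + (-18474 + 4572)/8 = -3/8 + (⅛)*(-13902) = -3/8 - 6951/4 = -13905/8 ≈ -1738.1)
L/p(-96, 107) = -13905*(-78 - 96)/(-155 + 2*(-96))/8 = -13905*(-174/(-155 - 192))/8 = -13905/(8*((-1/174*(-347)))) = -13905/(8*347/174) = -13905/8*174/347 = -1209735/1388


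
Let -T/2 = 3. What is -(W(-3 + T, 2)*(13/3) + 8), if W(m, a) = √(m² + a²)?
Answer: -8 - 13*√85/3 ≈ -47.951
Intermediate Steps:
T = -6 (T = -2*3 = -6)
W(m, a) = √(a² + m²)
-(W(-3 + T, 2)*(13/3) + 8) = -(√(2² + (-3 - 6)²)*(13/3) + 8) = -(√(4 + (-9)²)*(13*(⅓)) + 8) = -(√(4 + 81)*(13/3) + 8) = -(√85*(13/3) + 8) = -(13*√85/3 + 8) = -(8 + 13*√85/3) = -8 - 13*√85/3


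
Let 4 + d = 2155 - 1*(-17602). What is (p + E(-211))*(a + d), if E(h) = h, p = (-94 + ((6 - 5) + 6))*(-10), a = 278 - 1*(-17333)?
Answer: 24622876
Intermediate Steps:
a = 17611 (a = 278 + 17333 = 17611)
d = 19753 (d = -4 + (2155 - 1*(-17602)) = -4 + (2155 + 17602) = -4 + 19757 = 19753)
p = 870 (p = (-94 + (1 + 6))*(-10) = (-94 + 7)*(-10) = -87*(-10) = 870)
(p + E(-211))*(a + d) = (870 - 211)*(17611 + 19753) = 659*37364 = 24622876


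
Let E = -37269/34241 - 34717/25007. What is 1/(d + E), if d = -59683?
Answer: -856264687/51106566044901 ≈ -1.6754e-5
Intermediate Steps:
E = -2120730680/856264687 (E = -37269*1/34241 - 34717*1/25007 = -37269/34241 - 34717/25007 = -2120730680/856264687 ≈ -2.4767)
1/(d + E) = 1/(-59683 - 2120730680/856264687) = 1/(-51106566044901/856264687) = -856264687/51106566044901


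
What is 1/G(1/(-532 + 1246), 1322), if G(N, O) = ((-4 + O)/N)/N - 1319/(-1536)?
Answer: 1536/1032055493927 ≈ 1.4883e-9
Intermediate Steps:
G(N, O) = 1319/1536 + (-4 + O)/N**2 (G(N, O) = ((-4 + O)/N)/N - 1319*(-1/1536) = (-4 + O)/N**2 + 1319/1536 = 1319/1536 + (-4 + O)/N**2)
1/G(1/(-532 + 1246), 1322) = 1/((-4 + 1322 + 1319*(1/(-532 + 1246))**2/1536)/(1/(-532 + 1246))**2) = 1/((-4 + 1322 + 1319*(1/714)**2/1536)/(1/714)**2) = 1/((-4 + 1322 + 1319*(1/714)**2/1536)/714**(-2)) = 1/(509796*(-4 + 1322 + (1319/1536)*(1/509796))) = 1/(509796*(-4 + 1322 + 1319/783046656)) = 1/(509796*(1032055493927/783046656)) = 1/(1032055493927/1536) = 1536/1032055493927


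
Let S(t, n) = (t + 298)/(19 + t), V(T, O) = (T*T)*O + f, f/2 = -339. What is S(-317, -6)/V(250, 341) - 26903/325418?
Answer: -85429437051163/1033352323247804 ≈ -0.082672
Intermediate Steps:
f = -678 (f = 2*(-339) = -678)
V(T, O) = -678 + O*T² (V(T, O) = (T*T)*O - 678 = T²*O - 678 = O*T² - 678 = -678 + O*T²)
S(t, n) = (298 + t)/(19 + t)
S(-317, -6)/V(250, 341) - 26903/325418 = ((298 - 317)/(19 - 317))/(-678 + 341*250²) - 26903/325418 = (-19/(-298))/(-678 + 341*62500) - 26903*1/325418 = (-1/298*(-19))/(-678 + 21312500) - 26903/325418 = (19/298)/21311822 - 26903/325418 = (19/298)*(1/21311822) - 26903/325418 = 19/6350922956 - 26903/325418 = -85429437051163/1033352323247804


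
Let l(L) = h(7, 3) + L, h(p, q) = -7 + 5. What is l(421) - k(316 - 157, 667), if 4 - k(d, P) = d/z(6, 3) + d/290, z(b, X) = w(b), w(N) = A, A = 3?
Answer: 135879/290 ≈ 468.55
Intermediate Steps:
w(N) = 3
h(p, q) = -2
z(b, X) = 3
l(L) = -2 + L
k(d, P) = 4 - 293*d/870 (k(d, P) = 4 - (d/3 + d/290) = 4 - 293*d/870)
l(421) - k(316 - 157, 667) = (-2 + 421) - (4 - 293*(316 - 157)/870) = 419 - (4 - 293/870*159) = 419 - (4 - 15529/290) = 419 - 1*(-14369/290) = 419 + 14369/290 = 135879/290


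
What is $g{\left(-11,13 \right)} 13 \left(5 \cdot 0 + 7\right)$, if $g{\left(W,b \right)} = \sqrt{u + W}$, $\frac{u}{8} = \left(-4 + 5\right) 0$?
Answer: $91 i \sqrt{11} \approx 301.81 i$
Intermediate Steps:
$u = 0$ ($u = 8 \left(-4 + 5\right) 0 = 8 \cdot 1 \cdot 0 = 8 \cdot 0 = 0$)
$g{\left(W,b \right)} = \sqrt{W}$ ($g{\left(W,b \right)} = \sqrt{0 + W} = \sqrt{W}$)
$g{\left(-11,13 \right)} 13 \left(5 \cdot 0 + 7\right) = \sqrt{-11} \cdot 13 \left(5 \cdot 0 + 7\right) = i \sqrt{11} \cdot 13 \left(0 + 7\right) = i \sqrt{11} \cdot 13 \cdot 7 = i \sqrt{11} \cdot 91 = 91 i \sqrt{11}$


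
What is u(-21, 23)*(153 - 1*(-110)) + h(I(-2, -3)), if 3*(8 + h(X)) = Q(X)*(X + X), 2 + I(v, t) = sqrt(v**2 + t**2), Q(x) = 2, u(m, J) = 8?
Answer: 6280/3 + 4*sqrt(13)/3 ≈ 2098.1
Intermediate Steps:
I(v, t) = -2 + sqrt(t**2 + v**2) (I(v, t) = -2 + sqrt(v**2 + t**2) = -2 + sqrt(t**2 + v**2))
h(X) = -8 + 4*X/3 (h(X) = -8 + (2*(X + X))/3 = -8 + (2*(2*X))/3 = -8 + (4*X)/3 = -8 + 4*X/3)
u(-21, 23)*(153 - 1*(-110)) + h(I(-2, -3)) = 8*(153 - 1*(-110)) + (-8 + 4*(-2 + sqrt((-3)**2 + (-2)**2))/3) = 8*(153 + 110) + (-8 + 4*(-2 + sqrt(9 + 4))/3) = 8*263 + (-8 + 4*(-2 + sqrt(13))/3) = 2104 + (-8 + (-8/3 + 4*sqrt(13)/3)) = 2104 + (-32/3 + 4*sqrt(13)/3) = 6280/3 + 4*sqrt(13)/3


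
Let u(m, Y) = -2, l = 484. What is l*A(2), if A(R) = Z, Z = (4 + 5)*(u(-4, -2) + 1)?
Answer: -4356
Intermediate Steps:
Z = -9 (Z = (4 + 5)*(-2 + 1) = 9*(-1) = -9)
A(R) = -9
l*A(2) = 484*(-9) = -4356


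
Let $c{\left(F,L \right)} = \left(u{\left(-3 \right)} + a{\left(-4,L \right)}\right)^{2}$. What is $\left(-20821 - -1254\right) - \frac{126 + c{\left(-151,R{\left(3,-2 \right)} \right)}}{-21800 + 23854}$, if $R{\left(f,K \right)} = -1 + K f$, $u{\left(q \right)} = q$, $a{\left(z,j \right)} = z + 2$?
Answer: $- \frac{40190769}{2054} \approx -19567.0$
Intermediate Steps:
$a{\left(z,j \right)} = 2 + z$
$c{\left(F,L \right)} = 25$ ($c{\left(F,L \right)} = \left(-3 + \left(2 - 4\right)\right)^{2} = \left(-3 - 2\right)^{2} = \left(-5\right)^{2} = 25$)
$\left(-20821 - -1254\right) - \frac{126 + c{\left(-151,R{\left(3,-2 \right)} \right)}}{-21800 + 23854} = \left(-20821 - -1254\right) - \frac{126 + 25}{-21800 + 23854} = \left(-20821 + 1254\right) - \frac{151}{2054} = -19567 - 151 \cdot \frac{1}{2054} = -19567 - \frac{151}{2054} = - \frac{40190769}{2054}$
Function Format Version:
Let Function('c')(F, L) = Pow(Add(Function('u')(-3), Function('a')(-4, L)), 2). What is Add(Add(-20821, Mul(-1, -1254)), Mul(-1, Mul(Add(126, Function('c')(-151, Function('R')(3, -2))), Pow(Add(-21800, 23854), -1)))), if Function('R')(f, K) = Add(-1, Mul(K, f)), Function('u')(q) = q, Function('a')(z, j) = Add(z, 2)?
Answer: Rational(-40190769, 2054) ≈ -19567.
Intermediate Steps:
Function('a')(z, j) = Add(2, z)
Function('c')(F, L) = 25 (Function('c')(F, L) = Pow(Add(-3, Add(2, -4)), 2) = Pow(Add(-3, -2), 2) = Pow(-5, 2) = 25)
Add(Add(-20821, Mul(-1, -1254)), Mul(-1, Mul(Add(126, Function('c')(-151, Function('R')(3, -2))), Pow(Add(-21800, 23854), -1)))) = Add(Add(-20821, Mul(-1, -1254)), Mul(-1, Mul(Add(126, 25), Pow(Add(-21800, 23854), -1)))) = Add(Add(-20821, 1254), Mul(-1, Mul(151, Pow(2054, -1)))) = Add(-19567, Mul(-1, Mul(151, Rational(1, 2054)))) = Add(-19567, Mul(-1, Rational(151, 2054))) = Add(-19567, Rational(-151, 2054)) = Rational(-40190769, 2054)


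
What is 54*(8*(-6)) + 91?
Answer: -2501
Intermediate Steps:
54*(8*(-6)) + 91 = 54*(-48) + 91 = -2592 + 91 = -2501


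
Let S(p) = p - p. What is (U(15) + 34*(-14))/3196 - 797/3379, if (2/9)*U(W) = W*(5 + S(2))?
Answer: -6030407/21598568 ≈ -0.27920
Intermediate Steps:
S(p) = 0
U(W) = 45*W/2 (U(W) = 9*(W*(5 + 0))/2 = 9*(W*5)/2 = 9*(5*W)/2 = 45*W/2)
(U(15) + 34*(-14))/3196 - 797/3379 = ((45/2)*15 + 34*(-14))/3196 - 797/3379 = (675/2 - 476)*(1/3196) - 797*1/3379 = -277/2*1/3196 - 797/3379 = -277/6392 - 797/3379 = -6030407/21598568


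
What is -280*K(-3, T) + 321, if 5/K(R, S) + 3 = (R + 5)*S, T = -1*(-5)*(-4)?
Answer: 15203/43 ≈ 353.56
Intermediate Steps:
T = -20 (T = 5*(-4) = -20)
K(R, S) = 5/(-3 + S*(5 + R)) (K(R, S) = 5/(-3 + (R + 5)*S) = 5/(-3 + (5 + R)*S) = 5/(-3 + S*(5 + R)))
-280*K(-3, T) + 321 = -1400/(-3 + 5*(-20) - 3*(-20)) + 321 = -1400/(-3 - 100 + 60) + 321 = -1400/(-43) + 321 = -1400*(-1)/43 + 321 = -280*(-5/43) + 321 = 1400/43 + 321 = 15203/43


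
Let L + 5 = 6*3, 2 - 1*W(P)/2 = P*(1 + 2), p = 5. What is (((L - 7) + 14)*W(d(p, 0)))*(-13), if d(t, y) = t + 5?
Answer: 14560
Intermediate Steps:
d(t, y) = 5 + t
W(P) = 4 - 6*P (W(P) = 4 - 2*P*(1 + 2) = 4 - 2*P*3 = 4 - 6*P)
L = 13 (L = -5 + 6*3 = -5 + 18 = 13)
(((L - 7) + 14)*W(d(p, 0)))*(-13) = (((13 - 7) + 14)*(4 - 6*(5 + 5)))*(-13) = ((6 + 14)*(4 - 6*10))*(-13) = (20*(4 - 60))*(-13) = (20*(-56))*(-13) = -1120*(-13) = 14560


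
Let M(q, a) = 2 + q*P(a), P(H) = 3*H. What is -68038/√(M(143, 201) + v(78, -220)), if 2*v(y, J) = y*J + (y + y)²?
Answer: -68038*√89819/89819 ≈ -227.02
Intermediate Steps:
v(y, J) = 2*y² + J*y/2 (v(y, J) = (y*J + (y + y)²)/2 = (J*y + (2*y)²)/2 = (J*y + 4*y²)/2 = (4*y² + J*y)/2 = 2*y² + J*y/2)
M(q, a) = 2 + 3*a*q (M(q, a) = 2 + q*(3*a) = 2 + 3*a*q)
-68038/√(M(143, 201) + v(78, -220)) = -68038/√((2 + 3*201*143) + (½)*78*(-220 + 4*78)) = -68038/√((2 + 86229) + (½)*78*(-220 + 312)) = -68038/√(86231 + (½)*78*92) = -68038/√(86231 + 3588) = -68038*√89819/89819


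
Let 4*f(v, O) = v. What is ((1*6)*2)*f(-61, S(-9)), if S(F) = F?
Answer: -183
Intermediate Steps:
f(v, O) = v/4
((1*6)*2)*f(-61, S(-9)) = ((1*6)*2)*((¼)*(-61)) = (6*2)*(-61/4) = 12*(-61/4) = -183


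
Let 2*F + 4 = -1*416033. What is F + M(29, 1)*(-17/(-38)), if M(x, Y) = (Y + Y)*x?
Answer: -7903717/38 ≈ -2.0799e+5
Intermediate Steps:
M(x, Y) = 2*Y*x (M(x, Y) = (2*Y)*x = 2*Y*x)
F = -416037/2 (F = -2 + (-1*416033)/2 = -2 + (½)*(-416033) = -2 - 416033/2 = -416037/2 ≈ -2.0802e+5)
F + M(29, 1)*(-17/(-38)) = -416037/2 + (2*1*29)*(-17/(-38)) = -416037/2 + 58*(-17*(-1/38)) = -416037/2 + 58*(17/38) = -416037/2 + 493/19 = -7903717/38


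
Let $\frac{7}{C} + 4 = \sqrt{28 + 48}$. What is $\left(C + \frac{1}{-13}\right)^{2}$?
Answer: $\frac{180443}{152100} + \frac{532 \sqrt{19}}{2925} \approx 1.9791$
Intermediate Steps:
$C = \frac{7}{-4 + 2 \sqrt{19}}$ ($C = \frac{7}{-4 + \sqrt{28 + 48}} = \frac{7}{-4 + \sqrt{76}} = \frac{7}{-4 + 2 \sqrt{19}} \approx 1.4837$)
$\left(C + \frac{1}{-13}\right)^{2} = \left(\left(\frac{7}{15} + \frac{7 \sqrt{19}}{30}\right) + \frac{1}{-13}\right)^{2} = \left(\left(\frac{7}{15} + \frac{7 \sqrt{19}}{30}\right) - \frac{1}{13}\right)^{2} = \left(\frac{76}{195} + \frac{7 \sqrt{19}}{30}\right)^{2}$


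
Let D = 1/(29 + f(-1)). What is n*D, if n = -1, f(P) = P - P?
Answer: -1/29 ≈ -0.034483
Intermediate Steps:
f(P) = 0
D = 1/29 (D = 1/(29 + 0) = 1/29 ≈ 0.034483)
n*D = -1*1/29 = -1/29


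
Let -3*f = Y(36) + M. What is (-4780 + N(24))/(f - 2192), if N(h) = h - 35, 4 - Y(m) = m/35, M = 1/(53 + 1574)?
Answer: 818470485/374639563 ≈ 2.1847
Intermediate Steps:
M = 1/1627 ≈ 0.00061463
Y(m) = 4 - m/35
N(h) = -35 + h
f = -169243/170835 (f = -((4 - 1/35*36) + 1/1627)/3 = -((4 - 36/35) + 1/1627)/3 = -(104/35 + 1/1627)/3 = -1/3*169243/56945 = -169243/170835 ≈ -0.99068)
(-4780 + N(24))/(f - 2192) = (-4780 + (-35 + 24))/(-169243/170835 - 2192) = (-4780 - 11)/(-374639563/170835) = -4791*(-170835/374639563) = 818470485/374639563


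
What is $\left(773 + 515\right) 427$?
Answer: $549976$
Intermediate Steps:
$\left(773 + 515\right) 427 = 1288 \cdot 427 = 549976$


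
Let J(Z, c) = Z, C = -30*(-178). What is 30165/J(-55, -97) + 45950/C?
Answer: -3171077/5874 ≈ -539.85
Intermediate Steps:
C = 5340
30165/J(-55, -97) + 45950/C = 30165/(-55) + 45950/5340 = 30165*(-1/55) + 45950*(1/5340) = -6033/11 + 4595/534 = -3171077/5874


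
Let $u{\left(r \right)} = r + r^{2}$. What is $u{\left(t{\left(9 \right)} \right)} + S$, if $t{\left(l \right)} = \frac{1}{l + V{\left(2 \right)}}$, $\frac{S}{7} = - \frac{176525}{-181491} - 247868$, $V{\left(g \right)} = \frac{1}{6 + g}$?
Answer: $- \frac{1678099012227721}{967165539} \approx -1.7351 \cdot 10^{6}$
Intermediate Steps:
$S = - \frac{314899442641}{181491}$ ($S = 7 \left(- \frac{176525}{-181491} - 247868\right) = 7 \left(\left(-176525\right) \left(- \frac{1}{181491}\right) - 247868\right) = 7 \left(\frac{176525}{181491} - 247868\right) = 7 \left(- \frac{44985634663}{181491}\right) = - \frac{314899442641}{181491} \approx -1.7351 \cdot 10^{6}$)
$t{\left(l \right)} = \frac{1}{\frac{1}{8} + l}$ ($t{\left(l \right)} = \frac{1}{l + \frac{1}{6 + 2}} = \frac{1}{l + \frac{1}{8}} = \frac{1}{\frac{1}{8} + l}$)
$u{\left(t{\left(9 \right)} \right)} + S = \frac{8}{1 + 8 \cdot 9} \left(1 + \frac{8}{1 + 8 \cdot 9}\right) - \frac{314899442641}{181491} = \frac{8}{1 + 72} \left(1 + \frac{8}{1 + 72}\right) - \frac{314899442641}{181491} = \frac{8}{73} \left(1 + \frac{8}{73}\right) - \frac{314899442641}{181491} = 8 \cdot \frac{1}{73} \left(1 + 8 \cdot \frac{1}{73}\right) - \frac{314899442641}{181491} = \frac{8 \left(1 + \frac{8}{73}\right)}{73} - \frac{314899442641}{181491} = \frac{8}{73} \cdot \frac{81}{73} - \frac{314899442641}{181491} = \frac{648}{5329} - \frac{314899442641}{181491} = - \frac{1678099012227721}{967165539}$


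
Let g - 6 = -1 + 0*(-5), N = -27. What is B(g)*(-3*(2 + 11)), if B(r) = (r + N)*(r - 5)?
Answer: 0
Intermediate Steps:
g = 5 (g = 6 + (-1 + 0*(-5)) = 6 + (-1 + 0) = 6 - 1 = 5)
B(r) = (-27 + r)*(-5 + r) (B(r) = (r - 27)*(r - 5) = (-27 + r)*(-5 + r))
B(g)*(-3*(2 + 11)) = (135 + 5² - 32*5)*(-3*(2 + 11)) = (135 + 25 - 160)*(-3*13) = 0*(-39) = 0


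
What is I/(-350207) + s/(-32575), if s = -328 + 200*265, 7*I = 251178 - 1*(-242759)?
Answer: -145212719503/79855951175 ≈ -1.8184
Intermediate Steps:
I = 493937/7 (I = (251178 - 1*(-242759))/7 = (251178 + 242759)/7 = (1/7)*493937 = 493937/7 ≈ 70562.)
s = 52672 (s = -328 + 53000 = 52672)
I/(-350207) + s/(-32575) = (493937/7)/(-350207) + 52672/(-32575) = (493937/7)*(-1/350207) + 52672*(-1/32575) = -493937/2451449 - 52672/32575 = -145212719503/79855951175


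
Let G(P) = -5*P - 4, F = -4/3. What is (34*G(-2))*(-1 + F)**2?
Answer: 3332/3 ≈ 1110.7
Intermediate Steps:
F = -4/3 (F = -4*1/3 = -4/3 ≈ -1.3333)
G(P) = -4 - 5*P
(34*G(-2))*(-1 + F)**2 = (34*(-4 - 5*(-2)))*(-1 - 4/3)**2 = (34*(-4 + 10))*(-7/3)**2 = (34*6)*(49/9) = 204*(49/9) = 3332/3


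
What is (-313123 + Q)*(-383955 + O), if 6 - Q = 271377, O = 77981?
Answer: 178839967156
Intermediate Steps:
Q = -271371 (Q = 6 - 1*271377 = 6 - 271377 = -271371)
(-313123 + Q)*(-383955 + O) = (-313123 - 271371)*(-383955 + 77981) = -584494*(-305974) = 178839967156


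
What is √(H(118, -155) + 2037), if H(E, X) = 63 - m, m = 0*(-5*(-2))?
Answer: 10*√21 ≈ 45.826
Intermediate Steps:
m = 0 (m = 0*10 = 0)
H(E, X) = 63 (H(E, X) = 63 - 1*0 = 63 + 0 = 63)
√(H(118, -155) + 2037) = √(63 + 2037) = √2100 = 10*√21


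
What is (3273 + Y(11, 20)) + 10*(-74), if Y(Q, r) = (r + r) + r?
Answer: 2593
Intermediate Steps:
Y(Q, r) = 3*r (Y(Q, r) = 2*r + r = 3*r)
(3273 + Y(11, 20)) + 10*(-74) = (3273 + 3*20) + 10*(-74) = (3273 + 60) - 740 = 3333 - 740 = 2593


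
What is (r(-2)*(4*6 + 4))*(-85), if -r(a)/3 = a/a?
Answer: 7140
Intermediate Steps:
r(a) = -3 (r(a) = -3*a/a = -3*1 = -3)
(r(-2)*(4*6 + 4))*(-85) = -3*(4*6 + 4)*(-85) = -3*(24 + 4)*(-85) = -3*28*(-85) = -84*(-85) = 7140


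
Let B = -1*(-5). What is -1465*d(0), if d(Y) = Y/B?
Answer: 0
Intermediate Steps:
B = 5
d(Y) = Y/5
-1465*d(0) = -293*0 = -1465*0 = 0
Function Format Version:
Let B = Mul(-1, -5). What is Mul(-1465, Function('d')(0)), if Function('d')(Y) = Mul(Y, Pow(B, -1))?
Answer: 0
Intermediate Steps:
B = 5
Function('d')(Y) = Mul(Rational(1, 5), Y) (Function('d')(Y) = Mul(Y, Pow(5, -1)) = Mul(Y, Rational(1, 5)) = Mul(Rational(1, 5), Y))
Mul(-1465, Function('d')(0)) = Mul(-1465, Mul(Rational(1, 5), 0)) = Mul(-1465, 0) = 0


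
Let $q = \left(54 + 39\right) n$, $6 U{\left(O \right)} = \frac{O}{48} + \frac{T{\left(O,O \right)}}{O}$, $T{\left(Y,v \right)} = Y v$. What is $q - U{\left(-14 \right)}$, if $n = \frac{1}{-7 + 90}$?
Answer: $\frac{41861}{11952} \approx 3.5024$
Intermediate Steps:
$U{\left(O \right)} = \frac{49 O}{288}$ ($U{\left(O \right)} = \frac{\frac{O}{48} + \frac{O O}{O}}{6} = \frac{O \frac{1}{48} + \frac{O^{2}}{O}}{6} = \frac{\frac{O}{48} + O}{6} = \frac{\frac{49}{48} O}{6} = \frac{49 O}{288}$)
$n = \frac{1}{83} \approx 0.012048$
$q = \frac{93}{83}$ ($q = \left(54 + 39\right) \frac{1}{83} = 93 \cdot \frac{1}{83} = \frac{93}{83} \approx 1.1205$)
$q - U{\left(-14 \right)} = \frac{93}{83} - \frac{49}{288} \left(-14\right) = \frac{93}{83} - - \frac{343}{144} = \frac{93}{83} + \frac{343}{144} = \frac{41861}{11952}$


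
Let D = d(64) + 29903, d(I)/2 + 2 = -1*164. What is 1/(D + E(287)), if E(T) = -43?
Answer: 1/29528 ≈ 3.3866e-5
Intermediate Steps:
d(I) = -332 (d(I) = -4 + 2*(-1*164) = -4 + 2*(-164) = -4 - 328 = -332)
D = 29571 (D = -332 + 29903 = 29571)
1/(D + E(287)) = 1/(29571 - 43) = 1/29528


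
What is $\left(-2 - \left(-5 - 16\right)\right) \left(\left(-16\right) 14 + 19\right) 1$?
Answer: $-3895$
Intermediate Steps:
$\left(-2 - \left(-5 - 16\right)\right) \left(\left(-16\right) 14 + 19\right) 1 = \left(-2 - \left(-5 - 16\right)\right) \left(-224 + 19\right) 1 = \left(-2 - -21\right) \left(-205\right) 1 = \left(-2 + 21\right) \left(-205\right) 1 = 19 \left(-205\right) 1 = \left(-3895\right) 1 = -3895$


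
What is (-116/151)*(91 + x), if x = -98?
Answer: 812/151 ≈ 5.3775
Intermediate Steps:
(-116/151)*(91 + x) = (-116/151)*(91 - 98) = -116*1/151*(-7) = -116/151*(-7) = 812/151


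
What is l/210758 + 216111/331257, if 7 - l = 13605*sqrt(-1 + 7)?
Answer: 15183146979/23271687602 - 13605*sqrt(6)/210758 ≈ 0.49431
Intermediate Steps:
l = 7 - 13605*sqrt(6) (l = 7 - 13605*sqrt(-1 + 7) = 7 - 13605*sqrt(6) ≈ -33318.)
l/210758 + 216111/331257 = (7 - 13605*sqrt(6))/210758 + 216111/331257 = (7 - 13605*sqrt(6))*(1/210758) + 216111*(1/331257) = (7/210758 - 13605*sqrt(6)/210758) + 72037/110419 = 15183146979/23271687602 - 13605*sqrt(6)/210758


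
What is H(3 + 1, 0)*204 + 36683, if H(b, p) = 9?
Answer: 38519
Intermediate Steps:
H(3 + 1, 0)*204 + 36683 = 9*204 + 36683 = 1836 + 36683 = 38519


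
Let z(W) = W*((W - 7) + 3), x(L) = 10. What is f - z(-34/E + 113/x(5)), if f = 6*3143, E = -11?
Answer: 226372431/12100 ≈ 18708.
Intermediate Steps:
z(W) = W*(-4 + W) (z(W) = W*((-7 + W) + 3) = W*(-4 + W))
f = 18858
f - z(-34/E + 113/x(5)) = 18858 - (-34/(-11) + 113/10)*(-4 + (-34/(-11) + 113/10)) = 18858 - (-34*(-1/11) + 113*(⅒))*(-4 + (-34*(-1/11) + 113*(⅒))) = 18858 - (34/11 + 113/10)*(-4 + (34/11 + 113/10)) = 18858 - 1583*(-4 + 1583/110)/110 = 18858 - 1583*1143/(110*110) = 18858 - 1*1809369/12100 = 18858 - 1809369/12100 = 226372431/12100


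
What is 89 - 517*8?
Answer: -4047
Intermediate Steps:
89 - 517*8 = 89 - 47*88 = 89 - 4136 = -4047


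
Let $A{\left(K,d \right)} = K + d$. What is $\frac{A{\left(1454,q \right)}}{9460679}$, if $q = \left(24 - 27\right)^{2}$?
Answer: $\frac{1463}{9460679} \approx 0.00015464$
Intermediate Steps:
$q = 9$ ($q = \left(-3\right)^{2} = 9$)
$\frac{A{\left(1454,q \right)}}{9460679} = \frac{1454 + 9}{9460679} = 1463 \cdot \frac{1}{9460679} = \frac{1463}{9460679}$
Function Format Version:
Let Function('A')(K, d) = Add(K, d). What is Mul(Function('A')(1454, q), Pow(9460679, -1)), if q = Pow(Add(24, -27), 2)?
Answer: Rational(1463, 9460679) ≈ 0.00015464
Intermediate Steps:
q = 9 (q = Pow(-3, 2) = 9)
Mul(Function('A')(1454, q), Pow(9460679, -1)) = Mul(Add(1454, 9), Pow(9460679, -1)) = Mul(1463, Rational(1, 9460679)) = Rational(1463, 9460679)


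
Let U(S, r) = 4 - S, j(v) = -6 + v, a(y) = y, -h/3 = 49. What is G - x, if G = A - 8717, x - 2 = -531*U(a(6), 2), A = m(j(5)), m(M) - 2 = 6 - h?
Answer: -9626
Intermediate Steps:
h = -147 (h = -3*49 = -147)
m(M) = 155 (m(M) = 2 + (6 - 1*(-147)) = 2 + (6 + 147) = 2 + 153 = 155)
A = 155
x = 1064 (x = 2 - 531*(4 - 1*6) = 2 - 531*(4 - 6) = 2 - 531*(-2) = 2 + 1062 = 1064)
G = -8562 (G = 155 - 8717 = -8562)
G - x = -8562 - 1*1064 = -8562 - 1064 = -9626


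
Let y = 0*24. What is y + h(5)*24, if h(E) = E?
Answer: 120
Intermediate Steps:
y = 0
y + h(5)*24 = 0 + 5*24 = 0 + 120 = 120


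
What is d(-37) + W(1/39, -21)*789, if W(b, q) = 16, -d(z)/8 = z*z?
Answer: 1672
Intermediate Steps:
d(z) = -8*z² (d(z) = -8*z*z = -8*z²)
d(-37) + W(1/39, -21)*789 = -8*(-37)² + 16*789 = -8*1369 + 12624 = -10952 + 12624 = 1672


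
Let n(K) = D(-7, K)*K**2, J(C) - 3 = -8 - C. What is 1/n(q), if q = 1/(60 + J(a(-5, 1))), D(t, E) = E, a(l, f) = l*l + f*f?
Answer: 24389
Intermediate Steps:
a(l, f) = f**2 + l**2 (a(l, f) = l**2 + f**2 = f**2 + l**2)
J(C) = -5 - C (J(C) = 3 + (-8 - C) = -5 - C)
q = 1/29 (q = 1/(60 + (-5 - (1**2 + (-5)**2))) = 1/(60 + (-5 - (1 + 25))) = 1/(60 + (-5 - 1*26)) = 1/(60 + (-5 - 26)) = 1/(60 - 31) = 1/29 ≈ 0.034483)
n(K) = K**3 (n(K) = K*K**2 = K**3)
1/n(q) = 1/((1/29)**3) = 1/(1/24389) = 24389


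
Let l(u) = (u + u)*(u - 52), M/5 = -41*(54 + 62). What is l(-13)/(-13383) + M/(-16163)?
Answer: 290932270/216309429 ≈ 1.3450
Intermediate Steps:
M = -23780 (M = 5*(-41*(54 + 62)) = 5*(-41*116) = 5*(-4756) = -23780)
l(u) = 2*u*(-52 + u) (l(u) = (2*u)*(-52 + u) = 2*u*(-52 + u))
l(-13)/(-13383) + M/(-16163) = (2*(-13)*(-52 - 13))/(-13383) - 23780/(-16163) = (2*(-13)*(-65))*(-1/13383) - 23780*(-1/16163) = 1690*(-1/13383) + 23780/16163 = -1690/13383 + 23780/16163 = 290932270/216309429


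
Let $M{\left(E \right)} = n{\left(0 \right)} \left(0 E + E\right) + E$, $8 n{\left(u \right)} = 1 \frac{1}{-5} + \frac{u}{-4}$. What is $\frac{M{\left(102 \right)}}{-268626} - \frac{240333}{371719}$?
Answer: $- \frac{430644399417}{665689253960} \approx -0.64692$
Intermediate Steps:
$n{\left(u \right)} = - \frac{1}{40} - \frac{u}{32}$ ($n{\left(u \right)} = \frac{1 \frac{1}{-5} + \frac{u}{-4}}{8} = \frac{1 \left(- \frac{1}{5}\right) + u \left(- \frac{1}{4}\right)}{8} = \frac{- \frac{1}{5} - \frac{u}{4}}{8} = - \frac{1}{40} - \frac{u}{32}$)
$M{\left(E \right)} = \frac{39 E}{40}$ ($M{\left(E \right)} = \left(- \frac{1}{40} - 0\right) \left(0 E + E\right) + E = \left(- \frac{1}{40} + 0\right) \left(0 + E\right) + E = - \frac{E}{40} + E = \frac{39 E}{40}$)
$\frac{M{\left(102 \right)}}{-268626} - \frac{240333}{371719} = \frac{\frac{39}{40} \cdot 102}{-268626} - \frac{240333}{371719} = \frac{1989}{20} \left(- \frac{1}{268626}\right) - \frac{240333}{371719} = - \frac{663}{1790840} - \frac{240333}{371719} = - \frac{430644399417}{665689253960}$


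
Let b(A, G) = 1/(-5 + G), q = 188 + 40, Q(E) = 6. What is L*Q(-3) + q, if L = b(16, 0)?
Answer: 1134/5 ≈ 226.80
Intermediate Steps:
q = 228
L = -⅕ (L = 1/(-5 + 0) = 1/(-5) = -⅕ ≈ -0.20000)
L*Q(-3) + q = -⅕*6 + 228 = -6/5 + 228 = 1134/5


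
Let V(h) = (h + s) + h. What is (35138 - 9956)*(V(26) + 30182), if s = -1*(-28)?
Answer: 762057684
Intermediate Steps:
s = 28
V(h) = 28 + 2*h (V(h) = (h + 28) + h = (28 + h) + h = 28 + 2*h)
(35138 - 9956)*(V(26) + 30182) = (35138 - 9956)*((28 + 2*26) + 30182) = 25182*((28 + 52) + 30182) = 25182*(80 + 30182) = 25182*30262 = 762057684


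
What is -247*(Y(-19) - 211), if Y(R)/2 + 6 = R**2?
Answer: -123253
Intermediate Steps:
Y(R) = -12 + 2*R**2
-247*(Y(-19) - 211) = -247*((-12 + 2*(-19)**2) - 211) = -247*((-12 + 2*361) - 211) = -247*((-12 + 722) - 211) = -247*(710 - 211) = -247*499 = -123253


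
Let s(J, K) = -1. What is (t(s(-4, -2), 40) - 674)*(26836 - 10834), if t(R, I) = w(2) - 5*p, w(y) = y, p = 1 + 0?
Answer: -10833354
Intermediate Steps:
p = 1
t(R, I) = -3 (t(R, I) = 2 - 5*1 = 2 - 5 = -3)
(t(s(-4, -2), 40) - 674)*(26836 - 10834) = (-3 - 674)*(26836 - 10834) = -677*16002 = -10833354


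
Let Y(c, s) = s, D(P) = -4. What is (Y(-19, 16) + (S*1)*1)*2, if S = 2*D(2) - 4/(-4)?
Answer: 18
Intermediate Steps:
S = -7 (S = 2*(-4) - 4/(-4) = -8 - 4*(-¼) = -8 + 1 = -7)
(Y(-19, 16) + (S*1)*1)*2 = (16 - 7*1*1)*2 = (16 - 7*1)*2 = (16 - 7)*2 = 9*2 = 18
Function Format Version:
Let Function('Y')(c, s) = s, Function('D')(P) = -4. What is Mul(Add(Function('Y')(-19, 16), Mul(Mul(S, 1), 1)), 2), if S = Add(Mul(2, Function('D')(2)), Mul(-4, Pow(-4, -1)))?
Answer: 18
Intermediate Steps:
S = -7 (S = Add(Mul(2, -4), Mul(-4, Pow(-4, -1))) = Add(-8, Mul(-4, Rational(-1, 4))) = Add(-8, 1) = -7)
Mul(Add(Function('Y')(-19, 16), Mul(Mul(S, 1), 1)), 2) = Mul(Add(16, Mul(Mul(-7, 1), 1)), 2) = Mul(Add(16, Mul(-7, 1)), 2) = Mul(Add(16, -7), 2) = Mul(9, 2) = 18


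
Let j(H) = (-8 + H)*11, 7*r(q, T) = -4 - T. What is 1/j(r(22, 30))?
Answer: -7/990 ≈ -0.0070707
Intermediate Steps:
r(q, T) = -4/7 - T/7 (r(q, T) = (-4 - T)/7 = -4/7 - T/7)
j(H) = -88 + 11*H
1/j(r(22, 30)) = 1/(-88 + 11*(-4/7 - 1/7*30)) = 1/(-88 + 11*(-4/7 - 30/7)) = 1/(-88 + 11*(-34/7)) = 1/(-88 - 374/7) = 1/(-990/7) = -7/990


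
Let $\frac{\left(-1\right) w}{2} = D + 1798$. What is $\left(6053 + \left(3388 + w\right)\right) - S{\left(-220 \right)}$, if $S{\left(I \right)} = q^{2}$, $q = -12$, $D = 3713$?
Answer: $-1725$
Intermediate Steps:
$w = -11022$ ($w = - 2 \left(3713 + 1798\right) = \left(-2\right) 5511 = -11022$)
$S{\left(I \right)} = 144$ ($S{\left(I \right)} = \left(-12\right)^{2} = 144$)
$\left(6053 + \left(3388 + w\right)\right) - S{\left(-220 \right)} = \left(6053 + \left(3388 - 11022\right)\right) - 144 = \left(6053 - 7634\right) - 144 = -1581 - 144 = -1725$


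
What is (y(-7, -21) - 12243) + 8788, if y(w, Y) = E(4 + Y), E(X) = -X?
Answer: -3438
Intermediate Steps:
y(w, Y) = -4 - Y (y(w, Y) = -(4 + Y) = -4 - Y)
(y(-7, -21) - 12243) + 8788 = ((-4 - 1*(-21)) - 12243) + 8788 = ((-4 + 21) - 12243) + 8788 = (17 - 12243) + 8788 = -12226 + 8788 = -3438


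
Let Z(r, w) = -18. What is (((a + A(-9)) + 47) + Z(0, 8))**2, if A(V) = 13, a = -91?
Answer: 2401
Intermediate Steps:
(((a + A(-9)) + 47) + Z(0, 8))**2 = (((-91 + 13) + 47) - 18)**2 = ((-78 + 47) - 18)**2 = (-31 - 18)**2 = (-49)**2 = 2401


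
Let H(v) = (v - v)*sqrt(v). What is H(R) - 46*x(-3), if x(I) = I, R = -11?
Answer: 138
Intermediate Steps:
H(v) = 0 (H(v) = 0*sqrt(v) = 0)
H(R) - 46*x(-3) = 0 - 46*(-3) = 0 + 138 = 138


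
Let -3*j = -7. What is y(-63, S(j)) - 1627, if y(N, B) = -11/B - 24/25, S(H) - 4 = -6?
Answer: -81123/50 ≈ -1622.5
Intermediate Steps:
j = 7/3 (j = -1/3*(-7) = 7/3 ≈ 2.3333)
S(H) = -2 (S(H) = 4 - 6 = -2)
y(N, B) = -24/25 - 11/B (y(N, B) = -11/B - 24*1/25 = -11/B - 24/25 = -24/25 - 11/B)
y(-63, S(j)) - 1627 = (-24/25 - 11/(-2)) - 1627 = (-24/25 - 11*(-1/2)) - 1627 = (-24/25 + 11/2) - 1627 = 227/50 - 1627 = -81123/50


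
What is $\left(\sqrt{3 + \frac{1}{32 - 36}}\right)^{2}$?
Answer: $\frac{11}{4} \approx 2.75$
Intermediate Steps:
$\left(\sqrt{3 + \frac{1}{32 - 36}}\right)^{2} = \left(\sqrt{3 + \frac{1}{-4}}\right)^{2} = \left(\sqrt{3 - \frac{1}{4}}\right)^{2} = \left(\sqrt{\frac{11}{4}}\right)^{2} = \left(\frac{\sqrt{11}}{2}\right)^{2} = \frac{11}{4}$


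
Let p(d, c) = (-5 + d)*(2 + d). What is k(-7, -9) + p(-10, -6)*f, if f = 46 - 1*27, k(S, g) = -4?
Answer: 2276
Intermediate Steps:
f = 19 (f = 46 - 27 = 19)
k(-7, -9) + p(-10, -6)*f = -4 + (-10 + (-10)² - 3*(-10))*19 = -4 + (-10 + 100 + 30)*19 = -4 + 120*19 = -4 + 2280 = 2276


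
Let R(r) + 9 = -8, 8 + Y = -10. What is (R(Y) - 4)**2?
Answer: 441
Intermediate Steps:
Y = -18 (Y = -8 - 10 = -18)
R(r) = -17 (R(r) = -9 - 8 = -17)
(R(Y) - 4)**2 = (-17 - 4)**2 = (-21)**2 = 441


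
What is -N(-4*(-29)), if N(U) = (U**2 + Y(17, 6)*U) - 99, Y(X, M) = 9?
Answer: -14401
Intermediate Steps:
N(U) = -99 + U**2 + 9*U (N(U) = (U**2 + 9*U) - 99 = -99 + U**2 + 9*U)
-N(-4*(-29)) = -(-99 + (-4*(-29))**2 + 9*(-4*(-29))) = -(-99 + 116**2 + 9*116) = -(-99 + 13456 + 1044) = -1*14401 = -14401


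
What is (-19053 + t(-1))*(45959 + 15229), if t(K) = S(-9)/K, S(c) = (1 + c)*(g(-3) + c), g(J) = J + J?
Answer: -1173157524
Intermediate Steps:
g(J) = 2*J
S(c) = (1 + c)*(-6 + c) (S(c) = (1 + c)*(2*(-3) + c) = (1 + c)*(-6 + c))
t(K) = 120/K (t(K) = (-6 + (-9)**2 - 5*(-9))/K = (-6 + 81 + 45)/K = 120/K)
(-19053 + t(-1))*(45959 + 15229) = (-19053 + 120/(-1))*(45959 + 15229) = (-19053 + 120*(-1))*61188 = (-19053 - 120)*61188 = -19173*61188 = -1173157524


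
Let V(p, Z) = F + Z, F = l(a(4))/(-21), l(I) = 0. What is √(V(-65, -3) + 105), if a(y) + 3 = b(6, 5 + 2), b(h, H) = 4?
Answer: √102 ≈ 10.100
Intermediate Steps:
a(y) = 1 (a(y) = -3 + 4 = 1)
F = 0 (F = 0/(-21) = 0*(-1/21) = 0)
V(p, Z) = Z (V(p, Z) = 0 + Z = Z)
√(V(-65, -3) + 105) = √(-3 + 105) = √102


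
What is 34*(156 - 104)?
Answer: 1768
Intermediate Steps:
34*(156 - 104) = 34*52 = 1768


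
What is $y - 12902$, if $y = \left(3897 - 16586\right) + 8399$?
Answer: $-17192$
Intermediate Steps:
$y = -4290$ ($y = -12689 + 8399 = -4290$)
$y - 12902 = -4290 - 12902 = -17192$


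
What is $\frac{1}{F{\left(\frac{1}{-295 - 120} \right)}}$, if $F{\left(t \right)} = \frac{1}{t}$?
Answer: $- \frac{1}{415} \approx -0.0024096$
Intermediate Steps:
$\frac{1}{F{\left(\frac{1}{-295 - 120} \right)}} = \frac{1}{\frac{1}{\frac{1}{-295 - 120}}} = \frac{1}{\frac{1}{\frac{1}{-415}}} = \frac{1}{\frac{1}{- \frac{1}{415}}} = \frac{1}{-415} = - \frac{1}{415}$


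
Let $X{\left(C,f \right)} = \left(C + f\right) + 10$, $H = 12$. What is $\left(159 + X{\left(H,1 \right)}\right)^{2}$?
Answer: $33124$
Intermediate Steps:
$X{\left(C,f \right)} = 10 + C + f$
$\left(159 + X{\left(H,1 \right)}\right)^{2} = \left(159 + \left(10 + 12 + 1\right)\right)^{2} = \left(159 + 23\right)^{2} = 182^{2} = 33124$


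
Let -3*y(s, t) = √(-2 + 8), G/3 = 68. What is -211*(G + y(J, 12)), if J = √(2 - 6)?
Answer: -43044 + 211*√6/3 ≈ -42872.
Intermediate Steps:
J = 2*I (J = √(-4) = 2*I ≈ 2.0*I)
G = 204 (G = 3*68 = 204)
y(s, t) = -√6/3 (y(s, t) = -√(-2 + 8)/3 = -√6/3)
-211*(G + y(J, 12)) = -211*(204 - √6/3) = -43044 + 211*√6/3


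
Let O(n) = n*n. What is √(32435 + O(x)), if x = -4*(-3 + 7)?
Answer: √32691 ≈ 180.81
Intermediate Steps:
x = -16 (x = -4*4 = -16)
O(n) = n²
√(32435 + O(x)) = √(32435 + (-16)²) = √(32435 + 256) = √32691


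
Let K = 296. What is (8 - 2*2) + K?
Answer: 300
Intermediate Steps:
(8 - 2*2) + K = (8 - 2*2) + 296 = (8 - 4) + 296 = 4 + 296 = 300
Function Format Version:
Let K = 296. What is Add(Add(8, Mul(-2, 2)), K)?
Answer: 300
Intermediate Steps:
Add(Add(8, Mul(-2, 2)), K) = Add(Add(8, Mul(-2, 2)), 296) = Add(Add(8, -4), 296) = Add(4, 296) = 300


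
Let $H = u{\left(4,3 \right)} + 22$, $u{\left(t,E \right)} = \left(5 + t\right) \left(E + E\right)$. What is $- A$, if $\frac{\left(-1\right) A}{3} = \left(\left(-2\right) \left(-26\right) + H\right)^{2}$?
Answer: $49152$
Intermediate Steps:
$u{\left(t,E \right)} = 2 E \left(5 + t\right)$ ($u{\left(t,E \right)} = \left(5 + t\right) 2 E = 2 E \left(5 + t\right)$)
$H = 76$ ($H = 2 \cdot 3 \left(5 + 4\right) + 22 = 2 \cdot 3 \cdot 9 + 22 = 54 + 22 = 76$)
$A = -49152$ ($A = - 3 \left(\left(-2\right) \left(-26\right) + 76\right)^{2} = - 3 \left(52 + 76\right)^{2} = - 3 \cdot 128^{2} = \left(-3\right) 16384 = -49152$)
$- A = \left(-1\right) \left(-49152\right) = 49152$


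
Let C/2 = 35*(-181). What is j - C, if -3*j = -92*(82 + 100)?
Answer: 54754/3 ≈ 18251.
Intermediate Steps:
C = -12670 (C = 2*(35*(-181)) = 2*(-6335) = -12670)
j = 16744/3 (j = -(-92)*(82 + 100)/3 = -(-92)*182/3 = -1/3*(-16744) = 16744/3 ≈ 5581.3)
j - C = 16744/3 - 1*(-12670) = 16744/3 + 12670 = 54754/3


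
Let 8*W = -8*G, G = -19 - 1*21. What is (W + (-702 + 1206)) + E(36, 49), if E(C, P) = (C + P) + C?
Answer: 665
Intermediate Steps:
G = -40 (G = -19 - 21 = -40)
E(C, P) = P + 2*C
W = 40 (W = (-8*(-40))/8 = (⅛)*320 = 40)
(W + (-702 + 1206)) + E(36, 49) = (40 + (-702 + 1206)) + (49 + 2*36) = (40 + 504) + (49 + 72) = 544 + 121 = 665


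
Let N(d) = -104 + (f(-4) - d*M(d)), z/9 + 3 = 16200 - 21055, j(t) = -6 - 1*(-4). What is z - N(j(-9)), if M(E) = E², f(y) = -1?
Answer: -43625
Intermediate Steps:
j(t) = -2 (j(t) = -6 + 4 = -2)
z = -43722 (z = -27 + 9*(16200 - 21055) = -27 + 9*(-4855) = -27 - 43695 = -43722)
N(d) = -105 - d³ (N(d) = -104 + (-1 - d*d²) = -104 + (-1 - d³) = -105 - d³)
z - N(j(-9)) = -43722 - (-105 - 1*(-2)³) = -43722 - (-105 - 1*(-8)) = -43722 - (-105 + 8) = -43722 - 1*(-97) = -43722 + 97 = -43625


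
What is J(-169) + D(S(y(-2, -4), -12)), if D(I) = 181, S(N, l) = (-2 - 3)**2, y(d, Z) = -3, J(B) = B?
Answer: 12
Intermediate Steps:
S(N, l) = 25 (S(N, l) = (-5)**2 = 25)
J(-169) + D(S(y(-2, -4), -12)) = -169 + 181 = 12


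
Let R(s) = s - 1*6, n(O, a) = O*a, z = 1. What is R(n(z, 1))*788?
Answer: -3940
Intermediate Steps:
R(s) = -6 + s (R(s) = s - 6 = -6 + s)
R(n(z, 1))*788 = (-6 + 1*1)*788 = (-6 + 1)*788 = -5*788 = -3940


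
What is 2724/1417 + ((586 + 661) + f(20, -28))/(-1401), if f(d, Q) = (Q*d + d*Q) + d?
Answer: 1202675/661739 ≈ 1.8174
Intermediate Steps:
f(d, Q) = d + 2*Q*d (f(d, Q) = (Q*d + Q*d) + d = 2*Q*d + d = d + 2*Q*d)
2724/1417 + ((586 + 661) + f(20, -28))/(-1401) = 2724/1417 + ((586 + 661) + 20*(1 + 2*(-28)))/(-1401) = 2724*(1/1417) + (1247 + 20*(1 - 56))*(-1/1401) = 2724/1417 + (1247 + 20*(-55))*(-1/1401) = 2724/1417 + (1247 - 1100)*(-1/1401) = 2724/1417 + 147*(-1/1401) = 2724/1417 - 49/467 = 1202675/661739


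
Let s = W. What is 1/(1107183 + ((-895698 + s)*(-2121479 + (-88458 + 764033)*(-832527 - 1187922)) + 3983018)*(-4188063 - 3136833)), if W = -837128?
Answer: -1/17325211935316064897499729 ≈ -5.7719e-26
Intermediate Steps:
s = -837128
1/(1107183 + ((-895698 + s)*(-2121479 + (-88458 + 764033)*(-832527 - 1187922)) + 3983018)*(-4188063 - 3136833)) = 1/(1107183 + ((-895698 - 837128)*(-2121479 + (-88458 + 764033)*(-832527 - 1187922)) + 3983018)*(-4188063 - 3136833)) = 1/(1107183 + (-1732826*(-2121479 + 675575*(-2020449)) + 3983018)*(-7324896)) = 1/(1107183 + (-1732826*(-2121479 - 1364964833175) + 3983018)*(-7324896)) = 1/(1107183 + (-1732826*(-1364966954654) + 3983018)*(-7324896)) = 1/(1107183 + (2365250228165272204 + 3983018)*(-7324896)) = 1/(1107183 + 2365250228169255222*(-7324896)) = 1/(1107183 - 17325211935316064898606912) = 1/(-17325211935316064897499729) = -1/17325211935316064897499729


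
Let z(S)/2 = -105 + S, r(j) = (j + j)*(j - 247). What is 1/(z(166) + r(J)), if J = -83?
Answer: 1/54902 ≈ 1.8214e-5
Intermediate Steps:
r(j) = 2*j*(-247 + j) (r(j) = (2*j)*(-247 + j) = 2*j*(-247 + j))
z(S) = -210 + 2*S (z(S) = 2*(-105 + S) = -210 + 2*S)
1/(z(166) + r(J)) = 1/((-210 + 2*166) + 2*(-83)*(-247 - 83)) = 1/((-210 + 332) + 2*(-83)*(-330)) = 1/(122 + 54780) = 1/54902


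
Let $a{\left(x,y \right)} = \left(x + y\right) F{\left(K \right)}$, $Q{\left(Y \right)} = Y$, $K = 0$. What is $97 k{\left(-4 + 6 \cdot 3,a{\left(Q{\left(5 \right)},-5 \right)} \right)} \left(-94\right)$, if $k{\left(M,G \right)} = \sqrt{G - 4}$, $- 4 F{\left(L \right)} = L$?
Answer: $- 18236 i \approx - 18236.0 i$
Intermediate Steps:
$F{\left(L \right)} = - \frac{L}{4}$
$a{\left(x,y \right)} = 0$ ($a{\left(x,y \right)} = \left(x + y\right) \left(\left(- \frac{1}{4}\right) 0\right) = \left(x + y\right) 0 = 0$)
$k{\left(M,G \right)} = \sqrt{-4 + G}$
$97 k{\left(-4 + 6 \cdot 3,a{\left(Q{\left(5 \right)},-5 \right)} \right)} \left(-94\right) = 97 \sqrt{-4 + 0} \left(-94\right) = 97 \sqrt{-4} \left(-94\right) = 97 \cdot 2 i \left(-94\right) = 194 i \left(-94\right) = - 18236 i$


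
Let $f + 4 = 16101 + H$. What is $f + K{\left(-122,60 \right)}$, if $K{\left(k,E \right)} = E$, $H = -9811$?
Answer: $6346$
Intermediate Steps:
$f = 6286$ ($f = -4 + \left(16101 - 9811\right) = -4 + 6290 = 6286$)
$f + K{\left(-122,60 \right)} = 6286 + 60 = 6346$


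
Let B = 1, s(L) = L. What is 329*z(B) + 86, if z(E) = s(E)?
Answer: 415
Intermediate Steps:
z(E) = E
329*z(B) + 86 = 329*1 + 86 = 329 + 86 = 415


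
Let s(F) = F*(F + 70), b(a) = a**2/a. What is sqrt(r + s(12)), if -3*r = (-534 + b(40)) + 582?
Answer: 4*sqrt(537)/3 ≈ 30.898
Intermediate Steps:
b(a) = a
s(F) = F*(70 + F)
r = -88/3 (r = -((-534 + 40) + 582)/3 = -(-494 + 582)/3 = -1/3*88 = -88/3 ≈ -29.333)
sqrt(r + s(12)) = sqrt(-88/3 + 12*(70 + 12)) = sqrt(-88/3 + 12*82) = sqrt(-88/3 + 984) = sqrt(2864/3) = 4*sqrt(537)/3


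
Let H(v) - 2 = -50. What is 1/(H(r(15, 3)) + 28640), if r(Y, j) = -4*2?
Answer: 1/28592 ≈ 3.4975e-5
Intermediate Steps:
r(Y, j) = -8
H(v) = -48 (H(v) = 2 - 50 = -48)
1/(H(r(15, 3)) + 28640) = 1/(-48 + 28640) = 1/28592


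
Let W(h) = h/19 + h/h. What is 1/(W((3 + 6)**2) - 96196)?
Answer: -19/1827624 ≈ -1.0396e-5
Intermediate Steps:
W(h) = 1 + h/19 (W(h) = h*(1/19) + 1 = h/19 + 1 = 1 + h/19)
1/(W((3 + 6)**2) - 96196) = 1/((1 + (3 + 6)**2/19) - 96196) = 1/((1 + (1/19)*9**2) - 96196) = 1/((1 + (1/19)*81) - 96196) = 1/((1 + 81/19) - 96196) = 1/(100/19 - 96196) = 1/(-1827624/19) = -19/1827624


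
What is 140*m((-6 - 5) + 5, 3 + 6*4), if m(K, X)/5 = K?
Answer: -4200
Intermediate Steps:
m(K, X) = 5*K
140*m((-6 - 5) + 5, 3 + 6*4) = 140*(5*((-6 - 5) + 5)) = 140*(5*(-11 + 5)) = 140*(5*(-6)) = 140*(-30) = -4200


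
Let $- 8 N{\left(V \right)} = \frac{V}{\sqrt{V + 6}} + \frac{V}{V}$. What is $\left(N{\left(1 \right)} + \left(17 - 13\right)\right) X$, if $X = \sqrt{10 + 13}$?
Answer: $\frac{\sqrt{23} \left(217 - \sqrt{7}\right)}{56} \approx 18.357$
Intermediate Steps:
$X = \sqrt{23} \approx 4.7958$
$N{\left(V \right)} = - \frac{1}{8} - \frac{V}{8 \sqrt{6 + V}}$ ($N{\left(V \right)} = - \frac{\frac{V}{\sqrt{V + 6}} + \frac{V}{V}}{8} = - \frac{\frac{V}{\sqrt{6 + V}} + 1}{8} = - \frac{1 + \frac{V}{\sqrt{6 + V}}}{8} = - \frac{1}{8} - \frac{V}{8 \sqrt{6 + V}}$)
$\left(N{\left(1 \right)} + \left(17 - 13\right)\right) X = \left(\left(- \frac{1}{8} - \frac{1}{8 \sqrt{6 + 1}}\right) + \left(17 - 13\right)\right) \sqrt{23} = \left(\left(- \frac{1}{8} - \frac{1}{8 \sqrt{7}}\right) + 4\right) \sqrt{23} = \left(\left(- \frac{1}{8} - \frac{\frac{1}{7} \sqrt{7}}{8}\right) + 4\right) \sqrt{23} = \left(\left(- \frac{1}{8} - \frac{\sqrt{7}}{56}\right) + 4\right) \sqrt{23} = \left(\frac{31}{8} - \frac{\sqrt{7}}{56}\right) \sqrt{23} = \sqrt{23} \left(\frac{31}{8} - \frac{\sqrt{7}}{56}\right)$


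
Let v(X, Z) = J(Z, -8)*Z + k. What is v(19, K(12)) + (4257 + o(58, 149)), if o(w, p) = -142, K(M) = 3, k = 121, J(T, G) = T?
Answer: 4245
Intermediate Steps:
v(X, Z) = 121 + Z**2 (v(X, Z) = Z*Z + 121 = Z**2 + 121 = 121 + Z**2)
v(19, K(12)) + (4257 + o(58, 149)) = (121 + 3**2) + (4257 - 142) = (121 + 9) + 4115 = 130 + 4115 = 4245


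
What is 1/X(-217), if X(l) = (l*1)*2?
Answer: -1/434 ≈ -0.0023041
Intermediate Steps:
X(l) = 2*l (X(l) = l*2 = 2*l)
1/X(-217) = 1/(2*(-217)) = 1/(-434) = -1/434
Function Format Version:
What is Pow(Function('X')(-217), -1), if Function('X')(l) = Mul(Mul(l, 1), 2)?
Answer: Rational(-1, 434) ≈ -0.0023041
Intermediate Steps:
Function('X')(l) = Mul(2, l) (Function('X')(l) = Mul(l, 2) = Mul(2, l))
Pow(Function('X')(-217), -1) = Pow(Mul(2, -217), -1) = Pow(-434, -1) = Rational(-1, 434)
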